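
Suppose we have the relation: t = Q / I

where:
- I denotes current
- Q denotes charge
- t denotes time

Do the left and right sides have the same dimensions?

Yes

I (current) has dimensions [I].
Q (charge) has dimensions [I T].
t (time) has dimensions [T].

Left side: [T]
Right side: [T]

Both sides have the same dimensions, so the equation is dimensionally consistent.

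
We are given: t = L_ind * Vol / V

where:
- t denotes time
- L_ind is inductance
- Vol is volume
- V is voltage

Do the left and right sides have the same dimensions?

No

t (time) has dimensions [T].
L_ind (inductance) has dimensions [I^-2 L^2 M T^-2].
Vol (volume) has dimensions [L^3].
V (voltage) has dimensions [I^-1 L^2 M T^-3].

Left side: [T]
Right side: [I^-1 L^3 T]

The two sides have different dimensions, so the equation is NOT dimensionally consistent.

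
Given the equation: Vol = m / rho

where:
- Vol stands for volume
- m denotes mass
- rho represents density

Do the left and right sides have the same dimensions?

Yes

Vol (volume) has dimensions [L^3].
m (mass) has dimensions [M].
rho (density) has dimensions [L^-3 M].

Left side: [L^3]
Right side: [L^3]

Both sides have the same dimensions, so the equation is dimensionally consistent.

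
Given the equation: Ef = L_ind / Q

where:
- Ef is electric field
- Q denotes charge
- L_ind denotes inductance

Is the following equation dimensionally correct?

No

Ef (electric field) has dimensions [I^-1 L M T^-3].
Q (charge) has dimensions [I T].
L_ind (inductance) has dimensions [I^-2 L^2 M T^-2].

Left side: [I^-1 L M T^-3]
Right side: [I^-3 L^2 M T^-3]

The two sides have different dimensions, so the equation is NOT dimensionally consistent.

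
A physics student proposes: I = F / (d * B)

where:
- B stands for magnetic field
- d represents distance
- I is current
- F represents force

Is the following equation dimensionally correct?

Yes

B (magnetic field) has dimensions [I^-1 M T^-2].
d (distance) has dimensions [L].
I (current) has dimensions [I].
F (force) has dimensions [L M T^-2].

Left side: [I]
Right side: [I]

Both sides have the same dimensions, so the equation is dimensionally consistent.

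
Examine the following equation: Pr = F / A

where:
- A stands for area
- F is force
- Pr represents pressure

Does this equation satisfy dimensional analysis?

Yes

A (area) has dimensions [L^2].
F (force) has dimensions [L M T^-2].
Pr (pressure) has dimensions [L^-1 M T^-2].

Left side: [L^-1 M T^-2]
Right side: [L^-1 M T^-2]

Both sides have the same dimensions, so the equation is dimensionally consistent.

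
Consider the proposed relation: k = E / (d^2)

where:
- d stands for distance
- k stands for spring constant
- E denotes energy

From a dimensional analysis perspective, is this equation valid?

Yes

d (distance) has dimensions [L].
k (spring constant) has dimensions [M T^-2].
E (energy) has dimensions [L^2 M T^-2].

Left side: [M T^-2]
Right side: [M T^-2]

Both sides have the same dimensions, so the equation is dimensionally consistent.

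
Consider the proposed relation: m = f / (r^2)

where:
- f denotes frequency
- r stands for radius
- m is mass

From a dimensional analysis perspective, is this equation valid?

No

f (frequency) has dimensions [T^-1].
r (radius) has dimensions [L].
m (mass) has dimensions [M].

Left side: [M]
Right side: [L^-2 T^-1]

The two sides have different dimensions, so the equation is NOT dimensionally consistent.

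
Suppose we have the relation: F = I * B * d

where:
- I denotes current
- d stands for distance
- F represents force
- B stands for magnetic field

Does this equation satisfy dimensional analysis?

Yes

I (current) has dimensions [I].
d (distance) has dimensions [L].
F (force) has dimensions [L M T^-2].
B (magnetic field) has dimensions [I^-1 M T^-2].

Left side: [L M T^-2]
Right side: [L M T^-2]

Both sides have the same dimensions, so the equation is dimensionally consistent.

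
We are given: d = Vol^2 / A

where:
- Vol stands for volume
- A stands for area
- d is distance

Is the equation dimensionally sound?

No

Vol (volume) has dimensions [L^3].
A (area) has dimensions [L^2].
d (distance) has dimensions [L].

Left side: [L]
Right side: [L^4]

The two sides have different dimensions, so the equation is NOT dimensionally consistent.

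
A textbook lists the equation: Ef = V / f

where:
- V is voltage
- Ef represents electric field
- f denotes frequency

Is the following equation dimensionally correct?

No

V (voltage) has dimensions [I^-1 L^2 M T^-3].
Ef (electric field) has dimensions [I^-1 L M T^-3].
f (frequency) has dimensions [T^-1].

Left side: [I^-1 L M T^-3]
Right side: [I^-1 L^2 M T^-2]

The two sides have different dimensions, so the equation is NOT dimensionally consistent.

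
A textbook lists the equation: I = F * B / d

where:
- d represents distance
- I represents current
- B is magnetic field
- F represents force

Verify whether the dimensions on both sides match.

No

d (distance) has dimensions [L].
I (current) has dimensions [I].
B (magnetic field) has dimensions [I^-1 M T^-2].
F (force) has dimensions [L M T^-2].

Left side: [I]
Right side: [I^-1 M^2 T^-4]

The two sides have different dimensions, so the equation is NOT dimensionally consistent.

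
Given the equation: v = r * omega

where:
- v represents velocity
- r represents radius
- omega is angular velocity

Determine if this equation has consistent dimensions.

Yes

v (velocity) has dimensions [L T^-1].
r (radius) has dimensions [L].
omega (angular velocity) has dimensions [T^-1].

Left side: [L T^-1]
Right side: [L T^-1]

Both sides have the same dimensions, so the equation is dimensionally consistent.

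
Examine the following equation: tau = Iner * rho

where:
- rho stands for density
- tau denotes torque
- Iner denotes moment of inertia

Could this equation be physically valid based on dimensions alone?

No

rho (density) has dimensions [L^-3 M].
tau (torque) has dimensions [L^2 M T^-2].
Iner (moment of inertia) has dimensions [L^2 M].

Left side: [L^2 M T^-2]
Right side: [L^-1 M^2]

The two sides have different dimensions, so the equation is NOT dimensionally consistent.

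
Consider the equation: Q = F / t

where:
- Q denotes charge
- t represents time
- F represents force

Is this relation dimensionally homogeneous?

No

Q (charge) has dimensions [I T].
t (time) has dimensions [T].
F (force) has dimensions [L M T^-2].

Left side: [I T]
Right side: [L M T^-3]

The two sides have different dimensions, so the equation is NOT dimensionally consistent.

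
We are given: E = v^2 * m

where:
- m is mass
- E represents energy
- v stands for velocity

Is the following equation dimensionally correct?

Yes

m (mass) has dimensions [M].
E (energy) has dimensions [L^2 M T^-2].
v (velocity) has dimensions [L T^-1].

Left side: [L^2 M T^-2]
Right side: [L^2 M T^-2]

Both sides have the same dimensions, so the equation is dimensionally consistent.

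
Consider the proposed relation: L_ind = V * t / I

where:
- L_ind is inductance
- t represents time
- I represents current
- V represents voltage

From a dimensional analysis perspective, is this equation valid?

Yes

L_ind (inductance) has dimensions [I^-2 L^2 M T^-2].
t (time) has dimensions [T].
I (current) has dimensions [I].
V (voltage) has dimensions [I^-1 L^2 M T^-3].

Left side: [I^-2 L^2 M T^-2]
Right side: [I^-2 L^2 M T^-2]

Both sides have the same dimensions, so the equation is dimensionally consistent.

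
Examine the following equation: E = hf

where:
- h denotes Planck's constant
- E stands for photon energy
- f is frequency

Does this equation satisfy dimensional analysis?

Yes

h (Planck's constant) has dimensions [L^2 M T^-1].
E (photon energy) has dimensions [L^2 M T^-2].
f (frequency) has dimensions [T^-1].

Left side: [L^2 M T^-2]
Right side: [L^2 M T^-2]

Both sides have the same dimensions, so the equation is dimensionally consistent.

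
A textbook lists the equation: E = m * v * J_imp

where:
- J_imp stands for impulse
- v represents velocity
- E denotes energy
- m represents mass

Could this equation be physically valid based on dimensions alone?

No

J_imp (impulse) has dimensions [L M T^-1].
v (velocity) has dimensions [L T^-1].
E (energy) has dimensions [L^2 M T^-2].
m (mass) has dimensions [M].

Left side: [L^2 M T^-2]
Right side: [L^2 M^2 T^-2]

The two sides have different dimensions, so the equation is NOT dimensionally consistent.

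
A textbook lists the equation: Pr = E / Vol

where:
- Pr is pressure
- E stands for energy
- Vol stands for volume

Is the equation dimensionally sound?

Yes

Pr (pressure) has dimensions [L^-1 M T^-2].
E (energy) has dimensions [L^2 M T^-2].
Vol (volume) has dimensions [L^3].

Left side: [L^-1 M T^-2]
Right side: [L^-1 M T^-2]

Both sides have the same dimensions, so the equation is dimensionally consistent.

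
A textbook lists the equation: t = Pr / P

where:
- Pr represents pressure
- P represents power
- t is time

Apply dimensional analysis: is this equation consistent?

No

Pr (pressure) has dimensions [L^-1 M T^-2].
P (power) has dimensions [L^2 M T^-3].
t (time) has dimensions [T].

Left side: [T]
Right side: [L^-3 T]

The two sides have different dimensions, so the equation is NOT dimensionally consistent.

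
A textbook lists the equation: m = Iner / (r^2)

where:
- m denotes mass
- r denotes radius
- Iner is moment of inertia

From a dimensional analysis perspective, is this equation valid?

Yes

m (mass) has dimensions [M].
r (radius) has dimensions [L].
Iner (moment of inertia) has dimensions [L^2 M].

Left side: [M]
Right side: [M]

Both sides have the same dimensions, so the equation is dimensionally consistent.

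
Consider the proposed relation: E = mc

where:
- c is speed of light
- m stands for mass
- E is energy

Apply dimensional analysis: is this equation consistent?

No

c (speed of light) has dimensions [L T^-1].
m (mass) has dimensions [M].
E (energy) has dimensions [L^2 M T^-2].

Left side: [L^2 M T^-2]
Right side: [L M T^-1]

The two sides have different dimensions, so the equation is NOT dimensionally consistent.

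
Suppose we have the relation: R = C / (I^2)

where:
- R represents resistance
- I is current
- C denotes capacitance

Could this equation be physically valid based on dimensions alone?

No

R (resistance) has dimensions [I^-2 L^2 M T^-3].
I (current) has dimensions [I].
C (capacitance) has dimensions [I^2 L^-2 M^-1 T^4].

Left side: [I^-2 L^2 M T^-3]
Right side: [L^-2 M^-1 T^4]

The two sides have different dimensions, so the equation is NOT dimensionally consistent.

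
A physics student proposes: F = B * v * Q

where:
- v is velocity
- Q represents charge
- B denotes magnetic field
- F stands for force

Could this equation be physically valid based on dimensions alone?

Yes

v (velocity) has dimensions [L T^-1].
Q (charge) has dimensions [I T].
B (magnetic field) has dimensions [I^-1 M T^-2].
F (force) has dimensions [L M T^-2].

Left side: [L M T^-2]
Right side: [L M T^-2]

Both sides have the same dimensions, so the equation is dimensionally consistent.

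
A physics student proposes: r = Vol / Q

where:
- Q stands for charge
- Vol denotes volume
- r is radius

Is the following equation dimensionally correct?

No

Q (charge) has dimensions [I T].
Vol (volume) has dimensions [L^3].
r (radius) has dimensions [L].

Left side: [L]
Right side: [I^-1 L^3 T^-1]

The two sides have different dimensions, so the equation is NOT dimensionally consistent.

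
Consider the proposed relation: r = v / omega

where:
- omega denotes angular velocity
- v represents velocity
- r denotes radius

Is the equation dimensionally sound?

Yes

omega (angular velocity) has dimensions [T^-1].
v (velocity) has dimensions [L T^-1].
r (radius) has dimensions [L].

Left side: [L]
Right side: [L]

Both sides have the same dimensions, so the equation is dimensionally consistent.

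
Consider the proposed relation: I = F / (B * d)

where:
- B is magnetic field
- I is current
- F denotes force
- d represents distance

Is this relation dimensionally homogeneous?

Yes

B (magnetic field) has dimensions [I^-1 M T^-2].
I (current) has dimensions [I].
F (force) has dimensions [L M T^-2].
d (distance) has dimensions [L].

Left side: [I]
Right side: [I]

Both sides have the same dimensions, so the equation is dimensionally consistent.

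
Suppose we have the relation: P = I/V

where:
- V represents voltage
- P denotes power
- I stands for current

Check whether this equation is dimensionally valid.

No

V (voltage) has dimensions [I^-1 L^2 M T^-3].
P (power) has dimensions [L^2 M T^-3].
I (current) has dimensions [I].

Left side: [L^2 M T^-3]
Right side: [I^2 L^-2 M^-1 T^3]

The two sides have different dimensions, so the equation is NOT dimensionally consistent.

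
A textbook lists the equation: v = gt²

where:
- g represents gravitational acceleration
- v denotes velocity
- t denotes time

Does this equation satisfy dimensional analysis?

No

g (gravitational acceleration) has dimensions [L T^-2].
v (velocity) has dimensions [L T^-1].
t (time) has dimensions [T].

Left side: [L T^-1]
Right side: [L]

The two sides have different dimensions, so the equation is NOT dimensionally consistent.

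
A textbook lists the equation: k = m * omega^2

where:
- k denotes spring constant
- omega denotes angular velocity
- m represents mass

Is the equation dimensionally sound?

Yes

k (spring constant) has dimensions [M T^-2].
omega (angular velocity) has dimensions [T^-1].
m (mass) has dimensions [M].

Left side: [M T^-2]
Right side: [M T^-2]

Both sides have the same dimensions, so the equation is dimensionally consistent.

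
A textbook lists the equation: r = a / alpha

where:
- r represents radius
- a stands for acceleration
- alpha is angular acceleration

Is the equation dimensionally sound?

Yes

r (radius) has dimensions [L].
a (acceleration) has dimensions [L T^-2].
alpha (angular acceleration) has dimensions [T^-2].

Left side: [L]
Right side: [L]

Both sides have the same dimensions, so the equation is dimensionally consistent.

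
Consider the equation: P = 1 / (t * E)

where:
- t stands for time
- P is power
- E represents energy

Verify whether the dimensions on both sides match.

No

t (time) has dimensions [T].
P (power) has dimensions [L^2 M T^-3].
E (energy) has dimensions [L^2 M T^-2].

Left side: [L^2 M T^-3]
Right side: [L^-2 M^-1 T]

The two sides have different dimensions, so the equation is NOT dimensionally consistent.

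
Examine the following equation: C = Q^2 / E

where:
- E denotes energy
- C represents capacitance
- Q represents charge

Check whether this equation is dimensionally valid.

Yes

E (energy) has dimensions [L^2 M T^-2].
C (capacitance) has dimensions [I^2 L^-2 M^-1 T^4].
Q (charge) has dimensions [I T].

Left side: [I^2 L^-2 M^-1 T^4]
Right side: [I^2 L^-2 M^-1 T^4]

Both sides have the same dimensions, so the equation is dimensionally consistent.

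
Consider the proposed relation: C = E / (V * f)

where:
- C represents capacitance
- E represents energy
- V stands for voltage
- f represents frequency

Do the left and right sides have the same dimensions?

No

C (capacitance) has dimensions [I^2 L^-2 M^-1 T^4].
E (energy) has dimensions [L^2 M T^-2].
V (voltage) has dimensions [I^-1 L^2 M T^-3].
f (frequency) has dimensions [T^-1].

Left side: [I^2 L^-2 M^-1 T^4]
Right side: [I T^2]

The two sides have different dimensions, so the equation is NOT dimensionally consistent.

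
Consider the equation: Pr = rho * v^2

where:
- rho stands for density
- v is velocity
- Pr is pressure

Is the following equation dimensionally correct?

Yes

rho (density) has dimensions [L^-3 M].
v (velocity) has dimensions [L T^-1].
Pr (pressure) has dimensions [L^-1 M T^-2].

Left side: [L^-1 M T^-2]
Right side: [L^-1 M T^-2]

Both sides have the same dimensions, so the equation is dimensionally consistent.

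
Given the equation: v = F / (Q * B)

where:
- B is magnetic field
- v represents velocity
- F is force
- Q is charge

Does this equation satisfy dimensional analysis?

Yes

B (magnetic field) has dimensions [I^-1 M T^-2].
v (velocity) has dimensions [L T^-1].
F (force) has dimensions [L M T^-2].
Q (charge) has dimensions [I T].

Left side: [L T^-1]
Right side: [L T^-1]

Both sides have the same dimensions, so the equation is dimensionally consistent.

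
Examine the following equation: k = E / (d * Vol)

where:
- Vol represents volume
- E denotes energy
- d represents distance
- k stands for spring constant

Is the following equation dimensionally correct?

No

Vol (volume) has dimensions [L^3].
E (energy) has dimensions [L^2 M T^-2].
d (distance) has dimensions [L].
k (spring constant) has dimensions [M T^-2].

Left side: [M T^-2]
Right side: [L^-2 M T^-2]

The two sides have different dimensions, so the equation is NOT dimensionally consistent.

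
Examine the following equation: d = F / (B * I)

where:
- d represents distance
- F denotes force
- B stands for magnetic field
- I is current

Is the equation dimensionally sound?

Yes

d (distance) has dimensions [L].
F (force) has dimensions [L M T^-2].
B (magnetic field) has dimensions [I^-1 M T^-2].
I (current) has dimensions [I].

Left side: [L]
Right side: [L]

Both sides have the same dimensions, so the equation is dimensionally consistent.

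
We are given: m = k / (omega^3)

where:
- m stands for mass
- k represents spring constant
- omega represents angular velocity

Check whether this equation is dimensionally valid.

No

m (mass) has dimensions [M].
k (spring constant) has dimensions [M T^-2].
omega (angular velocity) has dimensions [T^-1].

Left side: [M]
Right side: [M T]

The two sides have different dimensions, so the equation is NOT dimensionally consistent.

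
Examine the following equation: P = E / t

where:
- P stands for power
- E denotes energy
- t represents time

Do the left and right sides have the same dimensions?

Yes

P (power) has dimensions [L^2 M T^-3].
E (energy) has dimensions [L^2 M T^-2].
t (time) has dimensions [T].

Left side: [L^2 M T^-3]
Right side: [L^2 M T^-3]

Both sides have the same dimensions, so the equation is dimensionally consistent.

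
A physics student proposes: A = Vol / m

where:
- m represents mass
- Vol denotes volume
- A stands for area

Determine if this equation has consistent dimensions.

No

m (mass) has dimensions [M].
Vol (volume) has dimensions [L^3].
A (area) has dimensions [L^2].

Left side: [L^2]
Right side: [L^3 M^-1]

The two sides have different dimensions, so the equation is NOT dimensionally consistent.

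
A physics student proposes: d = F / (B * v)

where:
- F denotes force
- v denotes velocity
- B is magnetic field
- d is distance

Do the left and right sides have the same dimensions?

No

F (force) has dimensions [L M T^-2].
v (velocity) has dimensions [L T^-1].
B (magnetic field) has dimensions [I^-1 M T^-2].
d (distance) has dimensions [L].

Left side: [L]
Right side: [I T]

The two sides have different dimensions, so the equation is NOT dimensionally consistent.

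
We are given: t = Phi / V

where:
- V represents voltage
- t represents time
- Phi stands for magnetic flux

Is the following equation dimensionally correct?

Yes

V (voltage) has dimensions [I^-1 L^2 M T^-3].
t (time) has dimensions [T].
Phi (magnetic flux) has dimensions [I^-1 L^2 M T^-2].

Left side: [T]
Right side: [T]

Both sides have the same dimensions, so the equation is dimensionally consistent.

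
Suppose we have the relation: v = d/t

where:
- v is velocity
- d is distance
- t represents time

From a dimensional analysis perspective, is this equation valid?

Yes

v (velocity) has dimensions [L T^-1].
d (distance) has dimensions [L].
t (time) has dimensions [T].

Left side: [L T^-1]
Right side: [L T^-1]

Both sides have the same dimensions, so the equation is dimensionally consistent.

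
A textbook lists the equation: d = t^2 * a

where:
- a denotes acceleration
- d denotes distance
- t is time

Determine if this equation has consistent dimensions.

Yes

a (acceleration) has dimensions [L T^-2].
d (distance) has dimensions [L].
t (time) has dimensions [T].

Left side: [L]
Right side: [L]

Both sides have the same dimensions, so the equation is dimensionally consistent.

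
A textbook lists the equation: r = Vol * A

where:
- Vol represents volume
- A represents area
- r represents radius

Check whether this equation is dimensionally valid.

No

Vol (volume) has dimensions [L^3].
A (area) has dimensions [L^2].
r (radius) has dimensions [L].

Left side: [L]
Right side: [L^5]

The two sides have different dimensions, so the equation is NOT dimensionally consistent.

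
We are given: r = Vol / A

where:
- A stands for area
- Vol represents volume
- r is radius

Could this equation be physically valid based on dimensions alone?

Yes

A (area) has dimensions [L^2].
Vol (volume) has dimensions [L^3].
r (radius) has dimensions [L].

Left side: [L]
Right side: [L]

Both sides have the same dimensions, so the equation is dimensionally consistent.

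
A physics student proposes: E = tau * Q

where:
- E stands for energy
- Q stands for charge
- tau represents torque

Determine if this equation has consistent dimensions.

No

E (energy) has dimensions [L^2 M T^-2].
Q (charge) has dimensions [I T].
tau (torque) has dimensions [L^2 M T^-2].

Left side: [L^2 M T^-2]
Right side: [I L^2 M T^-1]

The two sides have different dimensions, so the equation is NOT dimensionally consistent.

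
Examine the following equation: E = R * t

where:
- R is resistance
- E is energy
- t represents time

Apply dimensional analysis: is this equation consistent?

No

R (resistance) has dimensions [I^-2 L^2 M T^-3].
E (energy) has dimensions [L^2 M T^-2].
t (time) has dimensions [T].

Left side: [L^2 M T^-2]
Right side: [I^-2 L^2 M T^-2]

The two sides have different dimensions, so the equation is NOT dimensionally consistent.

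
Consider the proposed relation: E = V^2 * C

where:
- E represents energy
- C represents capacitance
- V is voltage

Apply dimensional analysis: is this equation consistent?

Yes

E (energy) has dimensions [L^2 M T^-2].
C (capacitance) has dimensions [I^2 L^-2 M^-1 T^4].
V (voltage) has dimensions [I^-1 L^2 M T^-3].

Left side: [L^2 M T^-2]
Right side: [L^2 M T^-2]

Both sides have the same dimensions, so the equation is dimensionally consistent.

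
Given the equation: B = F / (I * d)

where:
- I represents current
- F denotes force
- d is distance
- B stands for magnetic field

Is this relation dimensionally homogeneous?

Yes

I (current) has dimensions [I].
F (force) has dimensions [L M T^-2].
d (distance) has dimensions [L].
B (magnetic field) has dimensions [I^-1 M T^-2].

Left side: [I^-1 M T^-2]
Right side: [I^-1 M T^-2]

Both sides have the same dimensions, so the equation is dimensionally consistent.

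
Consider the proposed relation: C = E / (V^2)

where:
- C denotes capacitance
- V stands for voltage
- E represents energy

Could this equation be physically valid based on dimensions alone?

Yes

C (capacitance) has dimensions [I^2 L^-2 M^-1 T^4].
V (voltage) has dimensions [I^-1 L^2 M T^-3].
E (energy) has dimensions [L^2 M T^-2].

Left side: [I^2 L^-2 M^-1 T^4]
Right side: [I^2 L^-2 M^-1 T^4]

Both sides have the same dimensions, so the equation is dimensionally consistent.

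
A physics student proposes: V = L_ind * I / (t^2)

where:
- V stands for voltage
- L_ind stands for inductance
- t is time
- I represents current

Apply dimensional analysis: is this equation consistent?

No

V (voltage) has dimensions [I^-1 L^2 M T^-3].
L_ind (inductance) has dimensions [I^-2 L^2 M T^-2].
t (time) has dimensions [T].
I (current) has dimensions [I].

Left side: [I^-1 L^2 M T^-3]
Right side: [I^-1 L^2 M T^-4]

The two sides have different dimensions, so the equation is NOT dimensionally consistent.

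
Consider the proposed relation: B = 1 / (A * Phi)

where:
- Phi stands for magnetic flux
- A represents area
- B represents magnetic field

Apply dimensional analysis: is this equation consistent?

No

Phi (magnetic flux) has dimensions [I^-1 L^2 M T^-2].
A (area) has dimensions [L^2].
B (magnetic field) has dimensions [I^-1 M T^-2].

Left side: [I^-1 M T^-2]
Right side: [I L^-4 M^-1 T^2]

The two sides have different dimensions, so the equation is NOT dimensionally consistent.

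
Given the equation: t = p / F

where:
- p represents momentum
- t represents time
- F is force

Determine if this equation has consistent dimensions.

Yes

p (momentum) has dimensions [L M T^-1].
t (time) has dimensions [T].
F (force) has dimensions [L M T^-2].

Left side: [T]
Right side: [T]

Both sides have the same dimensions, so the equation is dimensionally consistent.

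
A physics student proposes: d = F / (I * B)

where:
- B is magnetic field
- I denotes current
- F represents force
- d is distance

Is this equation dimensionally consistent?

Yes

B (magnetic field) has dimensions [I^-1 M T^-2].
I (current) has dimensions [I].
F (force) has dimensions [L M T^-2].
d (distance) has dimensions [L].

Left side: [L]
Right side: [L]

Both sides have the same dimensions, so the equation is dimensionally consistent.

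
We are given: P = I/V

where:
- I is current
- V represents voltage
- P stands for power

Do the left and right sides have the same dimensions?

No

I (current) has dimensions [I].
V (voltage) has dimensions [I^-1 L^2 M T^-3].
P (power) has dimensions [L^2 M T^-3].

Left side: [L^2 M T^-3]
Right side: [I^2 L^-2 M^-1 T^3]

The two sides have different dimensions, so the equation is NOT dimensionally consistent.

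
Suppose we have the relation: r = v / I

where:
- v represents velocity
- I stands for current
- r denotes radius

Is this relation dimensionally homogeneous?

No

v (velocity) has dimensions [L T^-1].
I (current) has dimensions [I].
r (radius) has dimensions [L].

Left side: [L]
Right side: [I^-1 L T^-1]

The two sides have different dimensions, so the equation is NOT dimensionally consistent.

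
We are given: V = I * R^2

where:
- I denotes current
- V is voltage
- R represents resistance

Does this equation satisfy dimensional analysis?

No

I (current) has dimensions [I].
V (voltage) has dimensions [I^-1 L^2 M T^-3].
R (resistance) has dimensions [I^-2 L^2 M T^-3].

Left side: [I^-1 L^2 M T^-3]
Right side: [I^-3 L^4 M^2 T^-6]

The two sides have different dimensions, so the equation is NOT dimensionally consistent.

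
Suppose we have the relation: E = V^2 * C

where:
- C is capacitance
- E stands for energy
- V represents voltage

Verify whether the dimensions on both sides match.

Yes

C (capacitance) has dimensions [I^2 L^-2 M^-1 T^4].
E (energy) has dimensions [L^2 M T^-2].
V (voltage) has dimensions [I^-1 L^2 M T^-3].

Left side: [L^2 M T^-2]
Right side: [L^2 M T^-2]

Both sides have the same dimensions, so the equation is dimensionally consistent.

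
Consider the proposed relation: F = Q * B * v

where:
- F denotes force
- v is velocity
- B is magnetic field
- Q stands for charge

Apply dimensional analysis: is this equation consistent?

Yes

F (force) has dimensions [L M T^-2].
v (velocity) has dimensions [L T^-1].
B (magnetic field) has dimensions [I^-1 M T^-2].
Q (charge) has dimensions [I T].

Left side: [L M T^-2]
Right side: [L M T^-2]

Both sides have the same dimensions, so the equation is dimensionally consistent.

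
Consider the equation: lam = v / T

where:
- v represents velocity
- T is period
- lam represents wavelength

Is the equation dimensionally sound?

No

v (velocity) has dimensions [L T^-1].
T (period) has dimensions [T].
lam (wavelength) has dimensions [L].

Left side: [L]
Right side: [L T^-2]

The two sides have different dimensions, so the equation is NOT dimensionally consistent.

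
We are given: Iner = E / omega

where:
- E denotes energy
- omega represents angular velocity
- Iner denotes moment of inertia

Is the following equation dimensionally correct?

No

E (energy) has dimensions [L^2 M T^-2].
omega (angular velocity) has dimensions [T^-1].
Iner (moment of inertia) has dimensions [L^2 M].

Left side: [L^2 M]
Right side: [L^2 M T^-1]

The two sides have different dimensions, so the equation is NOT dimensionally consistent.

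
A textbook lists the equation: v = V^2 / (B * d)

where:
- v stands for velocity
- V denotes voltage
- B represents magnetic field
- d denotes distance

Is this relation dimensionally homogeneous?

No

v (velocity) has dimensions [L T^-1].
V (voltage) has dimensions [I^-1 L^2 M T^-3].
B (magnetic field) has dimensions [I^-1 M T^-2].
d (distance) has dimensions [L].

Left side: [L T^-1]
Right side: [I^-1 L^3 M T^-4]

The two sides have different dimensions, so the equation is NOT dimensionally consistent.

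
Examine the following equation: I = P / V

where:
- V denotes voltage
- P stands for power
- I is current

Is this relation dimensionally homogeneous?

Yes

V (voltage) has dimensions [I^-1 L^2 M T^-3].
P (power) has dimensions [L^2 M T^-3].
I (current) has dimensions [I].

Left side: [I]
Right side: [I]

Both sides have the same dimensions, so the equation is dimensionally consistent.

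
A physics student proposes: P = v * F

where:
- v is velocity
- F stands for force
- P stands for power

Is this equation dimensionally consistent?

Yes

v (velocity) has dimensions [L T^-1].
F (force) has dimensions [L M T^-2].
P (power) has dimensions [L^2 M T^-3].

Left side: [L^2 M T^-3]
Right side: [L^2 M T^-3]

Both sides have the same dimensions, so the equation is dimensionally consistent.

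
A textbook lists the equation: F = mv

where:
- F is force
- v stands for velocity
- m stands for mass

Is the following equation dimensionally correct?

No

F (force) has dimensions [L M T^-2].
v (velocity) has dimensions [L T^-1].
m (mass) has dimensions [M].

Left side: [L M T^-2]
Right side: [L M T^-1]

The two sides have different dimensions, so the equation is NOT dimensionally consistent.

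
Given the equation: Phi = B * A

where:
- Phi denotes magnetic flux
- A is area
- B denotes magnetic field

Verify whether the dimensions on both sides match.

Yes

Phi (magnetic flux) has dimensions [I^-1 L^2 M T^-2].
A (area) has dimensions [L^2].
B (magnetic field) has dimensions [I^-1 M T^-2].

Left side: [I^-1 L^2 M T^-2]
Right side: [I^-1 L^2 M T^-2]

Both sides have the same dimensions, so the equation is dimensionally consistent.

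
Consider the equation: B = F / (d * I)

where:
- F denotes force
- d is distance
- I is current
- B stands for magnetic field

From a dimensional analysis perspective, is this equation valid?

Yes

F (force) has dimensions [L M T^-2].
d (distance) has dimensions [L].
I (current) has dimensions [I].
B (magnetic field) has dimensions [I^-1 M T^-2].

Left side: [I^-1 M T^-2]
Right side: [I^-1 M T^-2]

Both sides have the same dimensions, so the equation is dimensionally consistent.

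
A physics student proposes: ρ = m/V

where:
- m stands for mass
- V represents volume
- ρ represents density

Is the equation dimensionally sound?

Yes

m (mass) has dimensions [M].
V (volume) has dimensions [L^3].
ρ (density) has dimensions [L^-3 M].

Left side: [L^-3 M]
Right side: [L^-3 M]

Both sides have the same dimensions, so the equation is dimensionally consistent.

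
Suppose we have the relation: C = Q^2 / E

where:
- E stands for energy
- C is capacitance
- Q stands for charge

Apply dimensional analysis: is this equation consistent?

Yes

E (energy) has dimensions [L^2 M T^-2].
C (capacitance) has dimensions [I^2 L^-2 M^-1 T^4].
Q (charge) has dimensions [I T].

Left side: [I^2 L^-2 M^-1 T^4]
Right side: [I^2 L^-2 M^-1 T^4]

Both sides have the same dimensions, so the equation is dimensionally consistent.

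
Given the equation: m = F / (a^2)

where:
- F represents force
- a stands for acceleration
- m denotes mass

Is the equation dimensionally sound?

No

F (force) has dimensions [L M T^-2].
a (acceleration) has dimensions [L T^-2].
m (mass) has dimensions [M].

Left side: [M]
Right side: [L^-1 M T^2]

The two sides have different dimensions, so the equation is NOT dimensionally consistent.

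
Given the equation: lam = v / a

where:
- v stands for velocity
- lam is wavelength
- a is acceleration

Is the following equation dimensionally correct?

No

v (velocity) has dimensions [L T^-1].
lam (wavelength) has dimensions [L].
a (acceleration) has dimensions [L T^-2].

Left side: [L]
Right side: [T]

The two sides have different dimensions, so the equation is NOT dimensionally consistent.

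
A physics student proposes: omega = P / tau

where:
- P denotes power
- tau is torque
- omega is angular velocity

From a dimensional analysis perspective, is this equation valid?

Yes

P (power) has dimensions [L^2 M T^-3].
tau (torque) has dimensions [L^2 M T^-2].
omega (angular velocity) has dimensions [T^-1].

Left side: [T^-1]
Right side: [T^-1]

Both sides have the same dimensions, so the equation is dimensionally consistent.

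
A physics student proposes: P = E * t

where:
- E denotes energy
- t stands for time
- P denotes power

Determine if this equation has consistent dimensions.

No

E (energy) has dimensions [L^2 M T^-2].
t (time) has dimensions [T].
P (power) has dimensions [L^2 M T^-3].

Left side: [L^2 M T^-3]
Right side: [L^2 M T^-1]

The two sides have different dimensions, so the equation is NOT dimensionally consistent.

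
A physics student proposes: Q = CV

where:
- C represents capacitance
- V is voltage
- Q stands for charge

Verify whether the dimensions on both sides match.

Yes

C (capacitance) has dimensions [I^2 L^-2 M^-1 T^4].
V (voltage) has dimensions [I^-1 L^2 M T^-3].
Q (charge) has dimensions [I T].

Left side: [I T]
Right side: [I T]

Both sides have the same dimensions, so the equation is dimensionally consistent.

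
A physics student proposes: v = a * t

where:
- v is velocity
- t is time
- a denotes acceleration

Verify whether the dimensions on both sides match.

Yes

v (velocity) has dimensions [L T^-1].
t (time) has dimensions [T].
a (acceleration) has dimensions [L T^-2].

Left side: [L T^-1]
Right side: [L T^-1]

Both sides have the same dimensions, so the equation is dimensionally consistent.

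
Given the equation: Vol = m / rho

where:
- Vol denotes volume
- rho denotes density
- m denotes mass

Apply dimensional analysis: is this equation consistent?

Yes

Vol (volume) has dimensions [L^3].
rho (density) has dimensions [L^-3 M].
m (mass) has dimensions [M].

Left side: [L^3]
Right side: [L^3]

Both sides have the same dimensions, so the equation is dimensionally consistent.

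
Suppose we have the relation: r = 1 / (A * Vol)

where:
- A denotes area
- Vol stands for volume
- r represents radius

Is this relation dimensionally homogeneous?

No

A (area) has dimensions [L^2].
Vol (volume) has dimensions [L^3].
r (radius) has dimensions [L].

Left side: [L]
Right side: [L^-5]

The two sides have different dimensions, so the equation is NOT dimensionally consistent.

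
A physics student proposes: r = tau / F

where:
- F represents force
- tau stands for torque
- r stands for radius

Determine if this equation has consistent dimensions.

Yes

F (force) has dimensions [L M T^-2].
tau (torque) has dimensions [L^2 M T^-2].
r (radius) has dimensions [L].

Left side: [L]
Right side: [L]

Both sides have the same dimensions, so the equation is dimensionally consistent.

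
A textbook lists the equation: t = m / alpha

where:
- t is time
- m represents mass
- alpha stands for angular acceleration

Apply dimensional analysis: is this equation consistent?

No

t (time) has dimensions [T].
m (mass) has dimensions [M].
alpha (angular acceleration) has dimensions [T^-2].

Left side: [T]
Right side: [M T^2]

The two sides have different dimensions, so the equation is NOT dimensionally consistent.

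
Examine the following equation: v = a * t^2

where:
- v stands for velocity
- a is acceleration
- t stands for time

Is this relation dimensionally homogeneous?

No

v (velocity) has dimensions [L T^-1].
a (acceleration) has dimensions [L T^-2].
t (time) has dimensions [T].

Left side: [L T^-1]
Right side: [L]

The two sides have different dimensions, so the equation is NOT dimensionally consistent.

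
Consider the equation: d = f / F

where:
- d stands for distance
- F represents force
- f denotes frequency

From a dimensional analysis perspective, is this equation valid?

No

d (distance) has dimensions [L].
F (force) has dimensions [L M T^-2].
f (frequency) has dimensions [T^-1].

Left side: [L]
Right side: [L^-1 M^-1 T]

The two sides have different dimensions, so the equation is NOT dimensionally consistent.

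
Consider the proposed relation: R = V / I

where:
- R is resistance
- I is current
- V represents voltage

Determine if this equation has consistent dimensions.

Yes

R (resistance) has dimensions [I^-2 L^2 M T^-3].
I (current) has dimensions [I].
V (voltage) has dimensions [I^-1 L^2 M T^-3].

Left side: [I^-2 L^2 M T^-3]
Right side: [I^-2 L^2 M T^-3]

Both sides have the same dimensions, so the equation is dimensionally consistent.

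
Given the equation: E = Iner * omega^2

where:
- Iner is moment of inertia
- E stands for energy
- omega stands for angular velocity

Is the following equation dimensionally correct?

Yes

Iner (moment of inertia) has dimensions [L^2 M].
E (energy) has dimensions [L^2 M T^-2].
omega (angular velocity) has dimensions [T^-1].

Left side: [L^2 M T^-2]
Right side: [L^2 M T^-2]

Both sides have the same dimensions, so the equation is dimensionally consistent.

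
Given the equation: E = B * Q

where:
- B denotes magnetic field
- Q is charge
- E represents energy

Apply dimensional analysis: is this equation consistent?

No

B (magnetic field) has dimensions [I^-1 M T^-2].
Q (charge) has dimensions [I T].
E (energy) has dimensions [L^2 M T^-2].

Left side: [L^2 M T^-2]
Right side: [M T^-1]

The two sides have different dimensions, so the equation is NOT dimensionally consistent.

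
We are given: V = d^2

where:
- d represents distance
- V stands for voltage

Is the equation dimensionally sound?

No

d (distance) has dimensions [L].
V (voltage) has dimensions [I^-1 L^2 M T^-3].

Left side: [I^-1 L^2 M T^-3]
Right side: [L^2]

The two sides have different dimensions, so the equation is NOT dimensionally consistent.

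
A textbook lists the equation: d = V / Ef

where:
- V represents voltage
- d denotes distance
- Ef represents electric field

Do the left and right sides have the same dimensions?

Yes

V (voltage) has dimensions [I^-1 L^2 M T^-3].
d (distance) has dimensions [L].
Ef (electric field) has dimensions [I^-1 L M T^-3].

Left side: [L]
Right side: [L]

Both sides have the same dimensions, so the equation is dimensionally consistent.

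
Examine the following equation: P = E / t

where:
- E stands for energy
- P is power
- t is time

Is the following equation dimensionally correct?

Yes

E (energy) has dimensions [L^2 M T^-2].
P (power) has dimensions [L^2 M T^-3].
t (time) has dimensions [T].

Left side: [L^2 M T^-3]
Right side: [L^2 M T^-3]

Both sides have the same dimensions, so the equation is dimensionally consistent.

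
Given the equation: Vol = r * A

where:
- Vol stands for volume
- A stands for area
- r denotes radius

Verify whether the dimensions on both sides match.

Yes

Vol (volume) has dimensions [L^3].
A (area) has dimensions [L^2].
r (radius) has dimensions [L].

Left side: [L^3]
Right side: [L^3]

Both sides have the same dimensions, so the equation is dimensionally consistent.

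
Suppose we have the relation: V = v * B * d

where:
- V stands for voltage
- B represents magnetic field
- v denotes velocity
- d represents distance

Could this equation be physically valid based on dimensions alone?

Yes

V (voltage) has dimensions [I^-1 L^2 M T^-3].
B (magnetic field) has dimensions [I^-1 M T^-2].
v (velocity) has dimensions [L T^-1].
d (distance) has dimensions [L].

Left side: [I^-1 L^2 M T^-3]
Right side: [I^-1 L^2 M T^-3]

Both sides have the same dimensions, so the equation is dimensionally consistent.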